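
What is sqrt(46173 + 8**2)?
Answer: sqrt(46237) ≈ 215.03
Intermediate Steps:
sqrt(46173 + 8**2) = sqrt(46173 + 64) = sqrt(46237)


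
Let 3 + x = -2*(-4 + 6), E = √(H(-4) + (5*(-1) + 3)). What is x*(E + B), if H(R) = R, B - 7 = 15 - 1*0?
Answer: -154 - 7*I*√6 ≈ -154.0 - 17.146*I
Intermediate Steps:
B = 22 (B = 7 + (15 - 1*0) = 7 + (15 + 0) = 7 + 15 = 22)
E = I*√6 (E = √(-4 + (5*(-1) + 3)) = √(-4 + (-5 + 3)) = √(-4 - 2) = √(-6) = I*√6 ≈ 2.4495*I)
x = -7 (x = -3 - 2*(-4 + 6) = -3 - 2*2 = -3 - 4 = -7)
x*(E + B) = -7*(I*√6 + 22) = -7*(22 + I*√6) = -154 - 7*I*√6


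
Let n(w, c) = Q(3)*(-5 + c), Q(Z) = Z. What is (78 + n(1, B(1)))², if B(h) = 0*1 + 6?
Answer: 6561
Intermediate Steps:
B(h) = 6 (B(h) = 0 + 6 = 6)
n(w, c) = -15 + 3*c (n(w, c) = 3*(-5 + c) = -15 + 3*c)
(78 + n(1, B(1)))² = (78 + (-15 + 3*6))² = (78 + (-15 + 18))² = (78 + 3)² = 81² = 6561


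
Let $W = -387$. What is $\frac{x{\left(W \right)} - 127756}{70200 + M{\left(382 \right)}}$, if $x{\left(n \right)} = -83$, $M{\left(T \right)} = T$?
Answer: $- \frac{127839}{70582} \approx -1.8112$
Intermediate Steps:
$\frac{x{\left(W \right)} - 127756}{70200 + M{\left(382 \right)}} = \frac{-83 - 127756}{70200 + 382} = - \frac{127839}{70582}$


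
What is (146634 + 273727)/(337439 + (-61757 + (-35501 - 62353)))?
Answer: 420361/177828 ≈ 2.3639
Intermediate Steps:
(146634 + 273727)/(337439 + (-61757 + (-35501 - 62353))) = 420361/(337439 + (-61757 - 97854)) = 420361/(337439 - 159611) = 420361/177828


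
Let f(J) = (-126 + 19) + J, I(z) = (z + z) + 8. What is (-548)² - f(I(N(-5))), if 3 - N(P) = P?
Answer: 300387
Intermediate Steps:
N(P) = 3 - P
I(z) = 8 + 2*z (I(z) = 2*z + 8 = 8 + 2*z)
f(J) = -107 + J
(-548)² - f(I(N(-5))) = (-548)² - (-107 + (8 + 2*(3 - 1*(-5)))) = 300304 - (-107 + (8 + 2*(3 + 5))) = 300304 - (-107 + (8 + 2*8)) = 300304 - (-107 + (8 + 16)) = 300304 - (-107 + 24) = 300304 - 1*(-83) = 300304 + 83 = 300387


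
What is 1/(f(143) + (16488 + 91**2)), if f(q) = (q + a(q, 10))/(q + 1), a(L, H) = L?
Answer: 72/1783511 ≈ 4.0370e-5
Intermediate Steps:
f(q) = 2*q/(1 + q) (f(q) = (q + q)/(q + 1) = (2*q)/(1 + q) = 2*q/(1 + q))
1/(f(143) + (16488 + 91**2)) = 1/(2*143/(1 + 143) + (16488 + 91**2)) = 1/(2*143/144 + (16488 + 8281)) = 1/(2*143*(1/144) + 24769) = 1/(143/72 + 24769) = 1/(1783511/72) = 72/1783511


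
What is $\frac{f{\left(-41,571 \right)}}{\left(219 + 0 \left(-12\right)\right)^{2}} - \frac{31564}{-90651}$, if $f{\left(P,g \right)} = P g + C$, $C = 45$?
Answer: $- \frac{201436754}{1449237537} \approx -0.13899$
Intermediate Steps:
$f{\left(P,g \right)} = 45 + P g$ ($f{\left(P,g \right)} = P g + 45 = 45 + P g$)
$\frac{f{\left(-41,571 \right)}}{\left(219 + 0 \left(-12\right)\right)^{2}} - \frac{31564}{-90651} = \frac{45 - 23411}{\left(219 + 0 \left(-12\right)\right)^{2}} - \frac{31564}{-90651} = \frac{45 - 23411}{\left(219 + 0\right)^{2}} - - \frac{31564}{90651} = - \frac{23366}{219^{2}} + \frac{31564}{90651} = - \frac{23366}{47961} + \frac{31564}{90651} = - \frac{201436754}{1449237537}$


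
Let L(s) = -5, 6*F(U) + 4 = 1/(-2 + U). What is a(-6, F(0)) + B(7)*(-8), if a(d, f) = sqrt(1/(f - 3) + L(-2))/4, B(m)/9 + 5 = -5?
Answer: 720 + I*sqrt(1185)/60 ≈ 720.0 + 0.57373*I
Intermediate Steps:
F(U) = -2/3 + 1/(6*(-2 + U))
B(m) = -90 (B(m) = -45 + 9*(-5) = -45 - 45 = -90)
a(d, f) = sqrt(-5 + 1/(-3 + f))/4 (a(d, f) = sqrt(1/(f - 3) - 5)/4 = sqrt(1/(-3 + f) - 5)*(1/4) = sqrt(-5 + 1/(-3 + f))*(1/4) = sqrt(-5 + 1/(-3 + f))/4)
a(-6, F(0)) + B(7)*(-8) = sqrt((16 - 5*(9 - 4*0)/(6*(-2 + 0)))/(-3 + (9 - 4*0)/(6*(-2 + 0))))/4 - 90*(-8) = sqrt((16 - 5*(9 + 0)/(6*(-2)))/(-3 + (1/6)*(9 + 0)/(-2)))/4 + 720 = sqrt((16 - 5*(-1)*9/(6*2))/(-3 + (1/6)*(-1/2)*9))/4 + 720 = sqrt((16 - 5*(-3/4))/(-3 - 3/4))/4 + 720 = sqrt((16 + 15/4)/(-15/4))/4 + 720 = sqrt(-4/15*79/4)/4 + 720 = sqrt(-79/15)/4 + 720 = (I*sqrt(1185)/15)/4 + 720 = I*sqrt(1185)/60 + 720 = 720 + I*sqrt(1185)/60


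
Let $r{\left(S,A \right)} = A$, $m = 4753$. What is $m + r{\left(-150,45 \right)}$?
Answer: $4798$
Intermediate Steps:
$m + r{\left(-150,45 \right)} = 4753 + 45 = 4798$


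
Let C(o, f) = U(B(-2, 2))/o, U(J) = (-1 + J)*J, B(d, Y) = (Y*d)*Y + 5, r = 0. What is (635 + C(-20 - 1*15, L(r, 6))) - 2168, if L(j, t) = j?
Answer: -53667/35 ≈ -1533.3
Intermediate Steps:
B(d, Y) = 5 + d*Y**2 (B(d, Y) = d*Y**2 + 5 = 5 + d*Y**2)
U(J) = J*(-1 + J)
C(o, f) = 12/o (C(o, f) = ((5 - 2*2**2)*(-1 + (5 - 2*2**2)))/o = ((5 - 2*4)*(-1 + (5 - 2*4)))/o = ((5 - 8)*(-1 + (5 - 8)))/o = (-3*(-1 - 3))/o = (-3*(-4))/o = 12/o)
(635 + C(-20 - 1*15, L(r, 6))) - 2168 = (635 + 12/(-20 - 1*15)) - 2168 = (635 + 12/(-20 - 15)) - 2168 = (635 + 12/(-35)) - 2168 = (635 + 12*(-1/35)) - 2168 = (635 - 12/35) - 2168 = 22213/35 - 2168 = -53667/35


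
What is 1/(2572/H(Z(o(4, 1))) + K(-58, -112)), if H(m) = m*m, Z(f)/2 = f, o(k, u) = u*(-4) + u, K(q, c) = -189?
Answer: -9/1058 ≈ -0.0085066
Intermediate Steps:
o(k, u) = -3*u (o(k, u) = -4*u + u = -3*u)
Z(f) = 2*f
H(m) = m²
1/(2572/H(Z(o(4, 1))) + K(-58, -112)) = 1/(2572/((2*(-3*1))²) - 189) = 1/(2572/((2*(-3))²) - 189) = 1/(2572/((-6)²) - 189) = 1/(2572/36 - 189) = 1/(2572*(1/36) - 189) = 1/(643/9 - 189) = 1/(-1058/9) = -9/1058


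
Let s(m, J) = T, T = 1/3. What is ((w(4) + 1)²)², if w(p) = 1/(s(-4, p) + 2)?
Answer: 10000/2401 ≈ 4.1649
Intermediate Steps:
T = ⅓ ≈ 0.33333
s(m, J) = ⅓
w(p) = 3/7 (w(p) = 1/(⅓ + 2) = 1/(7/3) = 3/7)
((w(4) + 1)²)² = ((3/7 + 1)²)² = ((10/7)²)² = (100/49)² = 10000/2401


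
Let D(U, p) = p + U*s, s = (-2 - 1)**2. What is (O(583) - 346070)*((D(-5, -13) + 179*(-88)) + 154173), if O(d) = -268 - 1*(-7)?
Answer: -47919396153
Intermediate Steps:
s = 9 (s = (-3)**2 = 9)
O(d) = -261 (O(d) = -268 + 7 = -261)
D(U, p) = p + 9*U (D(U, p) = p + U*9 = p + 9*U)
(O(583) - 346070)*((D(-5, -13) + 179*(-88)) + 154173) = (-261 - 346070)*(((-13 + 9*(-5)) + 179*(-88)) + 154173) = -346331*(((-13 - 45) - 15752) + 154173) = -346331*((-58 - 15752) + 154173) = -346331*(-15810 + 154173) = -346331*138363 = -47919396153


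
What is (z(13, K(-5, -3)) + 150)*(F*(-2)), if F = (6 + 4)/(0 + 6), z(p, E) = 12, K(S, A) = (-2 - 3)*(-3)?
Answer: -540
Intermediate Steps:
K(S, A) = 15 (K(S, A) = -5*(-3) = 15)
F = 5/3 (F = 10/6 = 10*(⅙) = 5/3 ≈ 1.6667)
(z(13, K(-5, -3)) + 150)*(F*(-2)) = (12 + 150)*((5/3)*(-2)) = 162*(-10/3) = -540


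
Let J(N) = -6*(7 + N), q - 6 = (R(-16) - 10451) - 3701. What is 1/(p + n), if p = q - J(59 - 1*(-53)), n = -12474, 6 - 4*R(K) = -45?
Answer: -4/103573 ≈ -3.8620e-5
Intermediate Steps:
R(K) = 51/4 (R(K) = 3/2 - ¼*(-45) = 3/2 + 45/4 = 51/4)
q = -56533/4 (q = 6 + ((51/4 - 10451) - 3701) = 6 + (-41753/4 - 3701) = 6 - 56557/4 = -56533/4 ≈ -14133.)
J(N) = -42 - 6*N
p = -53677/4 (p = -56533/4 - (-42 - 6*(59 - 1*(-53))) = -56533/4 - (-42 - 6*(59 + 53)) = -56533/4 - (-42 - 6*112) = -56533/4 - (-42 - 672) = -56533/4 - 1*(-714) = -56533/4 + 714 = -53677/4 ≈ -13419.)
1/(p + n) = 1/(-53677/4 - 12474) = 1/(-103573/4) = -4/103573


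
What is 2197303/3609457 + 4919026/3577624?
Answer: 12808068388477/6456639995084 ≈ 1.9837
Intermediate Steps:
2197303/3609457 + 4919026/3577624 = 2197303*(1/3609457) + 4919026*(1/3577624) = 2197303/3609457 + 2459513/1788812 = 12808068388477/6456639995084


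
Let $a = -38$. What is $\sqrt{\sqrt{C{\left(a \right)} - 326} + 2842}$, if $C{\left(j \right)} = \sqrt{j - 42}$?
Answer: $\sqrt{2842 + \sqrt{2} \sqrt{-163 + 2 i \sqrt{5}}} \approx 53.313 + 0.1693 i$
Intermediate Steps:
$C{\left(j \right)} = \sqrt{-42 + j}$
$\sqrt{\sqrt{C{\left(a \right)} - 326} + 2842} = \sqrt{\sqrt{\sqrt{-42 - 38} - 326} + 2842} = \sqrt{\sqrt{\sqrt{-80} + \left(-1102 + 776\right)} + 2842} = \sqrt{\sqrt{4 i \sqrt{5} - 326} + 2842} = \sqrt{\sqrt{-326 + 4 i \sqrt{5}} + 2842} = \sqrt{2842 + \sqrt{-326 + 4 i \sqrt{5}}}$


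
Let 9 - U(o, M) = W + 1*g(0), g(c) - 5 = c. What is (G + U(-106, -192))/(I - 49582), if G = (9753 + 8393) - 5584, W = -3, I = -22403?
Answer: -12569/71985 ≈ -0.17461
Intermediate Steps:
g(c) = 5 + c
U(o, M) = 7 (U(o, M) = 9 - (-3 + 1*(5 + 0)) = 9 - (-3 + 1*5) = 9 - (-3 + 5) = 9 - 1*2 = 9 - 2 = 7)
G = 12562 (G = 18146 - 5584 = 12562)
(G + U(-106, -192))/(I - 49582) = (12562 + 7)/(-22403 - 49582) = 12569/(-71985) = 12569*(-1/71985) = -12569/71985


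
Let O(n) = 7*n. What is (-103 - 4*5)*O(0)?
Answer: 0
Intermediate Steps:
(-103 - 4*5)*O(0) = (-103 - 4*5)*(7*0) = (-103 - 20)*0 = -123*0 = 0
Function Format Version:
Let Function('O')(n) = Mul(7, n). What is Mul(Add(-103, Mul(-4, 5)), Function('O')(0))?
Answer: 0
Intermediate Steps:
Mul(Add(-103, Mul(-4, 5)), Function('O')(0)) = Mul(Add(-103, Mul(-4, 5)), Mul(7, 0)) = Mul(Add(-103, -20), 0) = Mul(-123, 0) = 0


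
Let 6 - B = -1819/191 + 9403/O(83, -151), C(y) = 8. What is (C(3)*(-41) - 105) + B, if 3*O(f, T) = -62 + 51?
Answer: 4510801/2101 ≈ 2147.0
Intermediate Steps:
O(f, T) = -11/3 (O(f, T) = (-62 + 51)/3 = (⅓)*(-11) = -11/3)
B = 5420534/2101 (B = 6 - (-1819/191 + 9403/(-11/3)) = 6 - (-1819*1/191 + 9403*(-3/11)) = 6 - (-1819/191 - 28209/11) = 6 - 1*(-5407928/2101) = 6 + 5407928/2101 = 5420534/2101 ≈ 2580.0)
(C(3)*(-41) - 105) + B = (8*(-41) - 105) + 5420534/2101 = (-328 - 105) + 5420534/2101 = -433 + 5420534/2101 = 4510801/2101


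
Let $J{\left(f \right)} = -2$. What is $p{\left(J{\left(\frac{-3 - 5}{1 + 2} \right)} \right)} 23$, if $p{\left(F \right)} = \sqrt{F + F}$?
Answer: $46 i \approx 46.0 i$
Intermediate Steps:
$p{\left(F \right)} = \sqrt{2} \sqrt{F}$ ($p{\left(F \right)} = \sqrt{2 F} = \sqrt{2} \sqrt{F}$)
$p{\left(J{\left(\frac{-3 - 5}{1 + 2} \right)} \right)} 23 = \sqrt{2} \sqrt{-2} \cdot 23 = \sqrt{2} i \sqrt{2} \cdot 23 = 2 i 23 = 46 i$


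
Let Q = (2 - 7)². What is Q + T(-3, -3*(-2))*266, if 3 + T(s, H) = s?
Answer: -1571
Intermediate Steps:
T(s, H) = -3 + s
Q = 25 (Q = (-5)² = 25)
Q + T(-3, -3*(-2))*266 = 25 + (-3 - 3)*266 = 25 - 6*266 = 25 - 1596 = -1571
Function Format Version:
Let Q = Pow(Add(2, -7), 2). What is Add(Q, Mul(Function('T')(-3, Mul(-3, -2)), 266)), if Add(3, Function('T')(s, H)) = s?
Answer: -1571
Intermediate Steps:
Function('T')(s, H) = Add(-3, s)
Q = 25 (Q = Pow(-5, 2) = 25)
Add(Q, Mul(Function('T')(-3, Mul(-3, -2)), 266)) = Add(25, Mul(Add(-3, -3), 266)) = Add(25, Mul(-6, 266)) = Add(25, -1596) = -1571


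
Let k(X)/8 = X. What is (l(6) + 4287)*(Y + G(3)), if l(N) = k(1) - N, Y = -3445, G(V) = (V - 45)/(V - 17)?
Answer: -14762738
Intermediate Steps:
G(V) = (-45 + V)/(-17 + V)
k(X) = 8*X
l(N) = 8 - N (l(N) = 8*1 - N = 8 - N)
(l(6) + 4287)*(Y + G(3)) = ((8 - 1*6) + 4287)*(-3445 + (-45 + 3)/(-17 + 3)) = ((8 - 6) + 4287)*(-3445 - 42/(-14)) = (2 + 4287)*(-3445 - 1/14*(-42)) = 4289*(-3445 + 3) = 4289*(-3442) = -14762738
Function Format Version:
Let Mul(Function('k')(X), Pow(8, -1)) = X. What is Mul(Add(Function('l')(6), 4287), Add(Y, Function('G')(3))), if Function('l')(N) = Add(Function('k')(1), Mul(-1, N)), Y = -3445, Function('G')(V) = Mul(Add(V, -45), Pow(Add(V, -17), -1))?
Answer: -14762738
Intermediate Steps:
Function('G')(V) = Mul(Pow(Add(-17, V), -1), Add(-45, V)) (Function('G')(V) = Mul(Add(-45, V), Pow(Add(-17, V), -1)) = Mul(Pow(Add(-17, V), -1), Add(-45, V)))
Function('k')(X) = Mul(8, X)
Function('l')(N) = Add(8, Mul(-1, N)) (Function('l')(N) = Add(Mul(8, 1), Mul(-1, N)) = Add(8, Mul(-1, N)))
Mul(Add(Function('l')(6), 4287), Add(Y, Function('G')(3))) = Mul(Add(Add(8, Mul(-1, 6)), 4287), Add(-3445, Mul(Pow(Add(-17, 3), -1), Add(-45, 3)))) = Mul(Add(Add(8, -6), 4287), Add(-3445, Mul(Pow(-14, -1), -42))) = Mul(Add(2, 4287), Add(-3445, Mul(Rational(-1, 14), -42))) = Mul(4289, Add(-3445, 3)) = Mul(4289, -3442) = -14762738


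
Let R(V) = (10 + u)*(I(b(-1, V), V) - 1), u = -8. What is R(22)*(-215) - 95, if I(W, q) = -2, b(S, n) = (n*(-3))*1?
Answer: 1195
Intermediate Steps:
b(S, n) = -3*n (b(S, n) = -3*n*1 = -3*n)
R(V) = -6 (R(V) = (10 - 8)*(-2 - 1) = 2*(-3) = -6)
R(22)*(-215) - 95 = -6*(-215) - 95 = 1290 - 95 = 1195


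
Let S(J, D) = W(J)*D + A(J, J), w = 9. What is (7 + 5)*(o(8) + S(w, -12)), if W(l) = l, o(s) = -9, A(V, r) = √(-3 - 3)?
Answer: -1404 + 12*I*√6 ≈ -1404.0 + 29.394*I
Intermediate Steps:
A(V, r) = I*√6 (A(V, r) = √(-6) = I*√6)
S(J, D) = I*√6 + D*J (S(J, D) = J*D + I*√6 = D*J + I*√6 = I*√6 + D*J)
(7 + 5)*(o(8) + S(w, -12)) = (7 + 5)*(-9 + (I*√6 - 12*9)) = 12*(-9 + (I*√6 - 108)) = 12*(-9 + (-108 + I*√6)) = 12*(-117 + I*√6) = -1404 + 12*I*√6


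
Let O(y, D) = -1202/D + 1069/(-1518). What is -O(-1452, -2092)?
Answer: 51464/396957 ≈ 0.12965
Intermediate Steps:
O(y, D) = -1069/1518 - 1202/D (O(y, D) = -1202/D + 1069*(-1/1518) = -1202/D - 1069/1518 = -1069/1518 - 1202/D)
-O(-1452, -2092) = -(-1069/1518 - 1202/(-2092)) = -(-1069/1518 - 1202*(-1/2092)) = -(-1069/1518 + 601/1046) = -1*(-51464/396957) = 51464/396957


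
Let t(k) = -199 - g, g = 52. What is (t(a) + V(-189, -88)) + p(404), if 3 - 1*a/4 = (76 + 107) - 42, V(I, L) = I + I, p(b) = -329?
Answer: -958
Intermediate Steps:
V(I, L) = 2*I
a = -552 (a = 12 - 4*((76 + 107) - 42) = 12 - 4*(183 - 42) = 12 - 4*141 = 12 - 564 = -552)
t(k) = -251 (t(k) = -199 - 1*52 = -199 - 52 = -251)
(t(a) + V(-189, -88)) + p(404) = (-251 + 2*(-189)) - 329 = (-251 - 378) - 329 = -629 - 329 = -958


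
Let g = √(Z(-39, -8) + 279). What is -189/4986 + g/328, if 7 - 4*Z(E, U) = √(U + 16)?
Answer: -21/554 + √(1123 - 2*√2)/656 ≈ 0.013114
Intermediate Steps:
Z(E, U) = 7/4 - √(16 + U)/4 (Z(E, U) = 7/4 - √(U + 16)/4 = 7/4 - √(16 + U)/4)
g = √(1123/4 - √2/2) (g = √((7/4 - √(16 - 8)/4) + 279) = √((7/4 - √2/2) + 279) = √(1123/4 - √2/2) ≈ 16.734)
-189/4986 + g/328 = -189/4986 + (√(1123 - 2*√2)/2)/328 = -189*1/4986 + (√(1123 - 2*√2)/2)*(1/328) = -21/554 + √(1123 - 2*√2)/656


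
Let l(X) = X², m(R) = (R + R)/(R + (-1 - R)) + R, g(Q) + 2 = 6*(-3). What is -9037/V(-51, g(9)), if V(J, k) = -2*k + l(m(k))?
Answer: -9037/440 ≈ -20.539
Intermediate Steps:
g(Q) = -20 (g(Q) = -2 + 6*(-3) = -2 - 18 = -20)
m(R) = -R (m(R) = (2*R)/(-1) + R = (2*R)*(-1) + R = -2*R + R = -R)
V(J, k) = k² - 2*k (V(J, k) = -2*k + (-k)² = -2*k + k² = k² - 2*k)
-9037/V(-51, g(9)) = -9037*(-1/(20*(-2 - 20))) = -9037/((-20*(-22))) = -9037/440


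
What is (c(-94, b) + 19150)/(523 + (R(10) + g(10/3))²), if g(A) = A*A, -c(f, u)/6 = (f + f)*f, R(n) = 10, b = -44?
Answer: -7037442/78463 ≈ -89.691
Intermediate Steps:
c(f, u) = -12*f² (c(f, u) = -6*(f + f)*f = -6*2*f*f = -12*f²)
g(A) = A²
(c(-94, b) + 19150)/(523 + (R(10) + g(10/3))²) = (-12*(-94)² + 19150)/(523 + (10 + (10/3)²)²) = (-12*8836 + 19150)/(523 + (10 + (10*(⅓))²)²) = (-106032 + 19150)/(523 + (10 + (10/3)²)²) = -86882/(523 + (10 + 100/9)²) = -86882/(523 + (190/9)²) = -86882/(523 + 36100/81) = -86882/78463/81 = -86882*81/78463 = -7037442/78463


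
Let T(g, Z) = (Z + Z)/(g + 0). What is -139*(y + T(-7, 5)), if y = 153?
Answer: -147479/7 ≈ -21068.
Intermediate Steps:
T(g, Z) = 2*Z/g (T(g, Z) = (2*Z)/g = 2*Z/g)
-139*(y + T(-7, 5)) = -139*(153 + 2*5/(-7)) = -139*(153 + 2*5*(-1/7)) = -139*(153 - 10/7) = -139*1061/7 = -147479/7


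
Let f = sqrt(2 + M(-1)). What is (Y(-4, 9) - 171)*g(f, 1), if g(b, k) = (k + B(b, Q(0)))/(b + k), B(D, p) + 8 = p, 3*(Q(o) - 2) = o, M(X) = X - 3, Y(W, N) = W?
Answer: 875/3 - 875*I*sqrt(2)/3 ≈ 291.67 - 412.48*I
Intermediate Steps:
M(X) = -3 + X
Q(o) = 2 + o/3
B(D, p) = -8 + p
f = I*sqrt(2) (f = sqrt(2 + (-3 - 1)) = sqrt(2 - 4) = sqrt(-2) = I*sqrt(2) ≈ 1.4142*I)
g(b, k) = (-6 + k)/(b + k) (g(b, k) = (k + (-8 + (2 + (1/3)*0)))/(b + k) = (k + (-8 + (2 + 0)))/(b + k) = (k + (-8 + 2))/(b + k) = (k - 6)/(b + k) = (-6 + k)/(b + k))
(Y(-4, 9) - 171)*g(f, 1) = (-4 - 171)*((-6 + 1)/(I*sqrt(2) + 1)) = -175*(-5)/(1 + I*sqrt(2)) = -(-875)/(1 + I*sqrt(2)) = 875/(1 + I*sqrt(2))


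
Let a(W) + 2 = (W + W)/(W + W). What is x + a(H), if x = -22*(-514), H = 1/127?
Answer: 11307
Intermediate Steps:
H = 1/127 ≈ 0.0078740
a(W) = -1 (a(W) = -2 + (W + W)/(W + W) = -2 + (2*W)/((2*W)) = -2 + (2*W)*(1/(2*W)) = -2 + 1 = -1)
x = 11308
x + a(H) = 11308 - 1 = 11307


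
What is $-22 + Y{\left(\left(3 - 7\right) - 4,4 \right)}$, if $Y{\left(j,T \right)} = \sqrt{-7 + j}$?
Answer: $-22 + i \sqrt{15} \approx -22.0 + 3.873 i$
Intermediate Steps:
$-22 + Y{\left(\left(3 - 7\right) - 4,4 \right)} = -22 + \sqrt{-7 + \left(\left(3 - 7\right) - 4\right)} = -22 + \sqrt{-7 - 8} = -22 + \sqrt{-15} = -22 + i \sqrt{15}$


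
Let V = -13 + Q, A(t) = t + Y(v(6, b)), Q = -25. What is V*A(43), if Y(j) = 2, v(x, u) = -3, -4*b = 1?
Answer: -1710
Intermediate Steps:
b = -¼ (b = -¼*1 = -¼ ≈ -0.25000)
A(t) = 2 + t (A(t) = t + 2 = 2 + t)
V = -38 (V = -13 - 25 = -38)
V*A(43) = -38*(2 + 43) = -38*45 = -1710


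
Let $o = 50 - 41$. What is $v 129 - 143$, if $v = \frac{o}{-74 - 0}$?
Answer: $- \frac{11743}{74} \approx -158.69$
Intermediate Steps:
$o = 9$
$v = - \frac{9}{74}$ ($v = \frac{9}{-74 - 0} = \frac{9}{-74 + 0} = \frac{9}{-74} = 9 \left(- \frac{1}{74}\right) = - \frac{9}{74} \approx -0.12162$)
$v 129 - 143 = \left(- \frac{9}{74}\right) 129 - 143 = - \frac{1161}{74} - 143 = - \frac{11743}{74}$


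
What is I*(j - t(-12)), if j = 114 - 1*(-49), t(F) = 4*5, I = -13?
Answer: -1859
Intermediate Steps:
t(F) = 20
j = 163 (j = 114 + 49 = 163)
I*(j - t(-12)) = -13*(163 - 1*20) = -13*(163 - 20) = -13*143 = -1859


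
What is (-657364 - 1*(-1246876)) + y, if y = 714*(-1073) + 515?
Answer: -176095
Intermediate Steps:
y = -765607 (y = -766122 + 515 = -765607)
(-657364 - 1*(-1246876)) + y = (-657364 - 1*(-1246876)) - 765607 = (-657364 + 1246876) - 765607 = 589512 - 765607 = -176095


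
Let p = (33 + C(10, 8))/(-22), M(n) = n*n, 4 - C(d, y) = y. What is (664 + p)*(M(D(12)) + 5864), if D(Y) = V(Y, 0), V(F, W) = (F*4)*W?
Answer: 42745628/11 ≈ 3.8860e+6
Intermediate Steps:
V(F, W) = 4*F*W (V(F, W) = (4*F)*W = 4*F*W)
C(d, y) = 4 - y
D(Y) = 0 (D(Y) = 4*Y*0 = 0)
M(n) = n**2
p = -29/22 (p = (33 + (4 - 1*8))/(-22) = -(33 + (4 - 8))/22 = -(33 - 4)/22 = -1/22*29 = -29/22 ≈ -1.3182)
(664 + p)*(M(D(12)) + 5864) = (664 - 29/22)*(0**2 + 5864) = 14579*(0 + 5864)/22 = (14579/22)*5864 = 42745628/11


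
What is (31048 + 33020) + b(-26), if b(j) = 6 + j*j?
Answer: 64750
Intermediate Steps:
b(j) = 6 + j**2
(31048 + 33020) + b(-26) = (31048 + 33020) + (6 + (-26)**2) = 64068 + (6 + 676) = 64068 + 682 = 64750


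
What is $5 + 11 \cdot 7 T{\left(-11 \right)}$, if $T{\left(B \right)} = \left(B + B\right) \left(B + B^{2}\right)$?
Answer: $-186335$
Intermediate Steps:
$T{\left(B \right)} = 2 B \left(B + B^{2}\right)$
$5 + 11 \cdot 7 T{\left(-11 \right)} = 5 + 11 \cdot 7 \cdot 2 \left(-11\right)^{2} \left(1 - 11\right) = 5 + 77 \cdot 2 \cdot 121 \left(-10\right) = 5 + 77 \left(-2420\right) = 5 - 186340 = -186335$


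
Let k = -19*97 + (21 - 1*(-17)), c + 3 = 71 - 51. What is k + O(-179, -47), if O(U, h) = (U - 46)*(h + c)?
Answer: 4945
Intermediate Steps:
c = 17 (c = -3 + (71 - 51) = -3 + 20 = 17)
O(U, h) = (-46 + U)*(17 + h) (O(U, h) = (U - 46)*(h + 17) = (-46 + U)*(17 + h))
k = -1805 (k = -1843 + (21 + 17) = -1843 + 38 = -1805)
k + O(-179, -47) = -1805 + (-782 - 46*(-47) + 17*(-179) - 179*(-47)) = -1805 + (-782 + 2162 - 3043 + 8413) = -1805 + 6750 = 4945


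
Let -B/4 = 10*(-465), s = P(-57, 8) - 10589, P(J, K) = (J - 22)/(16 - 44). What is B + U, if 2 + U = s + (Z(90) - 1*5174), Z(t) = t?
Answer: 81979/28 ≈ 2927.8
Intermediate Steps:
P(J, K) = 11/14 - J/28 (P(J, K) = (-22 + J)/(-28) = (-22 + J)*(-1/28) = 11/14 - J/28)
s = -296413/28 (s = (11/14 - 1/28*(-57)) - 10589 = (11/14 + 57/28) - 10589 = 79/28 - 10589 = -296413/28 ≈ -10586.)
B = 18600 (B = -40*(-465) = -4*(-4650) = 18600)
U = -438821/28 (U = -2 + (-296413/28 + (90 - 1*5174)) = -2 + (-296413/28 + (90 - 5174)) = -2 + (-296413/28 - 5084) = -2 - 438765/28 = -438821/28 ≈ -15672.)
B + U = 18600 - 438821/28 = 81979/28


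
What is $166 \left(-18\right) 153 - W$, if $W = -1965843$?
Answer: $1508679$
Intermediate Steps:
$166 \left(-18\right) 153 - W = 166 \left(-18\right) 153 - -1965843 = \left(-2988\right) 153 + 1965843 = -457164 + 1965843 = 1508679$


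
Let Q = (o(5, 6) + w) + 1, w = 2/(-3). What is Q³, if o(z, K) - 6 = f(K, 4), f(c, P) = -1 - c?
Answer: -8/27 ≈ -0.29630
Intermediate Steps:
o(z, K) = 5 - K (o(z, K) = 6 + (-1 - K) = 5 - K)
w = -⅔ (w = 2*(-⅓) = -⅔ ≈ -0.66667)
Q = -⅔ (Q = ((5 - 1*6) - ⅔) + 1 = ((5 - 6) - ⅔) + 1 = (-1 - ⅔) + 1 = -5/3 + 1 = -⅔ ≈ -0.66667)
Q³ = (-⅔)³ = -8/27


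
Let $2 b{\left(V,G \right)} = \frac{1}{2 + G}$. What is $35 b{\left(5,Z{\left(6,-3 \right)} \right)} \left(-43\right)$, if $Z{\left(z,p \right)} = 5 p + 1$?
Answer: $\frac{1505}{24} \approx 62.708$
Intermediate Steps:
$Z{\left(z,p \right)} = 1 + 5 p$
$b{\left(V,G \right)} = \frac{1}{2 \left(2 + G\right)}$
$35 b{\left(5,Z{\left(6,-3 \right)} \right)} \left(-43\right) = 35 \frac{1}{2 \left(2 + \left(1 + 5 \left(-3\right)\right)\right)} \left(-43\right) = 35 \frac{1}{2 \left(2 + \left(1 - 15\right)\right)} \left(-43\right) = 35 \frac{1}{2 \left(2 - 14\right)} \left(-43\right) = 35 \frac{1}{2 \left(-12\right)} \left(-43\right) = 35 \cdot \frac{1}{2} \left(- \frac{1}{12}\right) \left(-43\right) = 35 \left(- \frac{1}{24}\right) \left(-43\right) = \left(- \frac{35}{24}\right) \left(-43\right) = \frac{1505}{24}$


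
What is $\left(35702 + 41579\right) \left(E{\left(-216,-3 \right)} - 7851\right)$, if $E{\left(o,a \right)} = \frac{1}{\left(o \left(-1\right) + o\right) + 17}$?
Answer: $- \frac{10314385946}{17} \approx -6.0673 \cdot 10^{8}$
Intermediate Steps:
$E{\left(o,a \right)} = \frac{1}{17}$ ($E{\left(o,a \right)} = \frac{1}{\left(- o + o\right) + 17} = \frac{1}{0 + 17} = \frac{1}{17}$)
$\left(35702 + 41579\right) \left(E{\left(-216,-3 \right)} - 7851\right) = \left(35702 + 41579\right) \left(\frac{1}{17} - 7851\right) = 77281 \left(- \frac{133466}{17}\right) = - \frac{10314385946}{17}$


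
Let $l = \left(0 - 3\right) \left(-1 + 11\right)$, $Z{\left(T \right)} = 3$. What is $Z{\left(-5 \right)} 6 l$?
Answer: $-540$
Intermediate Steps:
$l = -30$ ($l = \left(-3\right) 10 = -30$)
$Z{\left(-5 \right)} 6 l = 3 \cdot 6 \left(-30\right) = 18 \left(-30\right) = -540$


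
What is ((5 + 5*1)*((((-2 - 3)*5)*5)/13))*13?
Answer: -1250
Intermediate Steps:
((5 + 5*1)*((((-2 - 3)*5)*5)/13))*13 = ((5 + 5)*((-5*5*5)*(1/13)))*13 = (10*(-25*5*(1/13)))*13 = (10*(-125*1/13))*13 = (10*(-125/13))*13 = -1250/13*13 = -1250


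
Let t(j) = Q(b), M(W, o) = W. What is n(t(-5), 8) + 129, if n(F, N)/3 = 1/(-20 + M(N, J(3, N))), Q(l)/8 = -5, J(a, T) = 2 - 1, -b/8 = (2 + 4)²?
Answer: 515/4 ≈ 128.75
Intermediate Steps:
b = -288 (b = -8*(2 + 4)² = -8*6² = -8*36 = -288)
J(a, T) = 1
Q(l) = -40 (Q(l) = 8*(-5) = -40)
t(j) = -40
n(F, N) = 3/(-20 + N)
n(t(-5), 8) + 129 = 3/(-20 + 8) + 129 = 3/(-12) + 129 = 3*(-1/12) + 129 = -¼ + 129 = 515/4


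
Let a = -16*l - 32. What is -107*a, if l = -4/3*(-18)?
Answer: 44512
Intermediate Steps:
l = 24 (l = -4*1/3*(-18) = -4/3*(-18) = 24)
a = -416 (a = -16*24 - 32 = -384 - 32 = -416)
-107*a = -107*(-416) = 44512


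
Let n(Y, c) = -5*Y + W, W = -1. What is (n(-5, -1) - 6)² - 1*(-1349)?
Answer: 1673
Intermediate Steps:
n(Y, c) = -1 - 5*Y (n(Y, c) = -5*Y - 1 = -1 - 5*Y)
(n(-5, -1) - 6)² - 1*(-1349) = ((-1 - 5*(-5)) - 6)² - 1*(-1349) = ((-1 + 25) - 6)² + 1349 = (24 - 6)² + 1349 = 18² + 1349 = 324 + 1349 = 1673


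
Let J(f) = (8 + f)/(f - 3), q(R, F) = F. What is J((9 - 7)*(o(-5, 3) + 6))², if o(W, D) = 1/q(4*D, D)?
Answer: 3844/841 ≈ 4.5707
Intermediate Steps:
o(W, D) = 1/D
J(f) = (8 + f)/(-3 + f)
J((9 - 7)*(o(-5, 3) + 6))² = ((8 + (9 - 7)*(1/3 + 6))/(-3 + (9 - 7)*(1/3 + 6)))² = ((8 + 2*(⅓ + 6))/(-3 + 2*(⅓ + 6)))² = ((8 + 2*(19/3))/(-3 + 2*(19/3)))² = ((8 + 38/3)/(-3 + 38/3))² = ((62/3)/(29/3))² = ((3/29)*(62/3))² = (62/29)² = 3844/841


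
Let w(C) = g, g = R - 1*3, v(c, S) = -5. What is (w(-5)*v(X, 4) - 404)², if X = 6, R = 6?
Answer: 175561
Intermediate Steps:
g = 3 (g = 6 - 1*3 = 6 - 3 = 3)
w(C) = 3
(w(-5)*v(X, 4) - 404)² = (3*(-5) - 404)² = (-15 - 404)² = (-419)² = 175561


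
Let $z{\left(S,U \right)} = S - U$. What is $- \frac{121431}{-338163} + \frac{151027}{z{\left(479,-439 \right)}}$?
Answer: $\frac{17061072353}{103477878} \approx 164.88$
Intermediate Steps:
$- \frac{121431}{-338163} + \frac{151027}{z{\left(479,-439 \right)}} = - \frac{121431}{-338163} + \frac{151027}{479 - -439} = \left(-121431\right) \left(- \frac{1}{338163}\right) + \frac{151027}{479 + 439} = \frac{40477}{112721} + \frac{151027}{918} = \frac{17061072353}{103477878}$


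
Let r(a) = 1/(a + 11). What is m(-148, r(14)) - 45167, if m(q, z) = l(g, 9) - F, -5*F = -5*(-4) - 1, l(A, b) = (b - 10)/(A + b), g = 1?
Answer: -451633/10 ≈ -45163.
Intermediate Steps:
r(a) = 1/(11 + a)
l(A, b) = (-10 + b)/(A + b)
F = -19/5 (F = -(-5*(-4) - 1)/5 = -(20 - 1)/5 = -⅕*19 = -19/5 ≈ -3.8000)
m(q, z) = 37/10 (m(q, z) = (-10 + 9)/(1 + 9) - 1*(-19/5) = -1/10 + 19/5 = (⅒)*(-1) + 19/5 = -⅒ + 19/5 = 37/10)
m(-148, r(14)) - 45167 = 37/10 - 45167 = -451633/10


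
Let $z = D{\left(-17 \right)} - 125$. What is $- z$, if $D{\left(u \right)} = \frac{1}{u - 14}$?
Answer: $\frac{3876}{31} \approx 125.03$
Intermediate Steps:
$D{\left(u \right)} = \frac{1}{-14 + u}$
$z = - \frac{3876}{31}$ ($z = \frac{1}{-14 - 17} - 125 = \frac{1}{-31} - 125 = - \frac{1}{31} - 125 = - \frac{3876}{31} \approx -125.03$)
$- z = \left(-1\right) \left(- \frac{3876}{31}\right) = \frac{3876}{31}$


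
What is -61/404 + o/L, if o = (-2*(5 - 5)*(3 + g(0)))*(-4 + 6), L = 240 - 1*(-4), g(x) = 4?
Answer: -61/404 ≈ -0.15099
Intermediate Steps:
L = 244 (L = 240 + 4 = 244)
o = 0 (o = (-2*(5 - 5)*(3 + 4))*(-4 + 6) = -0*7*2 = -2*0*2 = 0*2 = 0)
-61/404 + o/L = -61/404 + 0/244 = -61*1/404 + 0*(1/244) = -61/404 + 0 = -61/404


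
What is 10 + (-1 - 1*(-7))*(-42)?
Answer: -242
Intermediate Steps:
10 + (-1 - 1*(-7))*(-42) = 10 + (-1 + 7)*(-42) = 10 + 6*(-42) = 10 - 252 = -242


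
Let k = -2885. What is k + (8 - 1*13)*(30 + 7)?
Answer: -3070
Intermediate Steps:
k + (8 - 1*13)*(30 + 7) = -2885 + (8 - 1*13)*(30 + 7) = -2885 + (8 - 13)*37 = -2885 - 5*37 = -2885 - 185 = -3070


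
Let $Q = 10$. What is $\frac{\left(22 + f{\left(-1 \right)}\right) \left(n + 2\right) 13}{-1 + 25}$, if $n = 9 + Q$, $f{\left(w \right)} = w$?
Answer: $\frac{1911}{8} \approx 238.88$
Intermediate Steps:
$n = 19$ ($n = 9 + 10 = 19$)
$\frac{\left(22 + f{\left(-1 \right)}\right) \left(n + 2\right) 13}{-1 + 25} = \frac{\left(22 - 1\right) \left(19 + 2\right) 13}{-1 + 25} = \frac{21 \cdot 21 \cdot 13}{24} = 441 \cdot 13 \cdot \frac{1}{24} = 5733 \cdot \frac{1}{24} = \frac{1911}{8}$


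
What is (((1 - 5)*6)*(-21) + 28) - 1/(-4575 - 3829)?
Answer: 4470929/8404 ≈ 532.00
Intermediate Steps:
(((1 - 5)*6)*(-21) + 28) - 1/(-4575 - 3829) = (-4*6*(-21) + 28) - 1/(-8404) = (-24*(-21) + 28) - 1*(-1/8404) = (504 + 28) + 1/8404 = 532 + 1/8404 = 4470929/8404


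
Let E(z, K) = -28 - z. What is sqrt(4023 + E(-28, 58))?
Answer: 3*sqrt(447) ≈ 63.427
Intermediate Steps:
sqrt(4023 + E(-28, 58)) = sqrt(4023 + (-28 - 1*(-28))) = sqrt(4023 + (-28 + 28)) = sqrt(4023 + 0) = sqrt(4023) = 3*sqrt(447)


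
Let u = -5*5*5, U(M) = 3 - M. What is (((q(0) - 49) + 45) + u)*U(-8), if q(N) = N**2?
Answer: -1419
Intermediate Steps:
u = -125 (u = -25*5 = -125)
(((q(0) - 49) + 45) + u)*U(-8) = (((0**2 - 49) + 45) - 125)*(3 - 1*(-8)) = (((0 - 49) + 45) - 125)*(3 + 8) = ((-49 + 45) - 125)*11 = (-4 - 125)*11 = -129*11 = -1419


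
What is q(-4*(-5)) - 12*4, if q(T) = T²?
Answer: 352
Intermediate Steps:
q(-4*(-5)) - 12*4 = (-4*(-5))² - 12*4 = 20² - 48 = 400 - 48 = 352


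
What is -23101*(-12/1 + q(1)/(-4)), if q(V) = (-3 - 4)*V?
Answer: 947141/4 ≈ 2.3679e+5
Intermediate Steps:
q(V) = -7*V
-23101*(-12/1 + q(1)/(-4)) = -23101*(-12/1 - 7*1/(-4)) = -23101*(-12*1 - 7*(-¼)) = -23101*(-12 + 7/4) = -23101*(-41/4) = 947141/4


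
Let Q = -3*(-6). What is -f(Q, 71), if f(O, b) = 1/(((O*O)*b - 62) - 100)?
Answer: -1/22842 ≈ -4.3779e-5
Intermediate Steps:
Q = 18
f(O, b) = 1/(-162 + b*O**2) (f(O, b) = 1/((O**2*b - 62) - 100) = 1/((b*O**2 - 62) - 100) = 1/((-62 + b*O**2) - 100) = 1/(-162 + b*O**2))
-f(Q, 71) = -1/(-162 + 71*18**2) = -1/(-162 + 71*324) = -1/(-162 + 23004) = -1/22842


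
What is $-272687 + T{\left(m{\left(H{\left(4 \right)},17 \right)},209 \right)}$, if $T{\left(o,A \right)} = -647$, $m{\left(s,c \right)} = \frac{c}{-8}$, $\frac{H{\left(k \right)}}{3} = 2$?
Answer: $-273334$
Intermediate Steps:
$H{\left(k \right)} = 6$ ($H{\left(k \right)} = 3 \cdot 2 = 6$)
$m{\left(s,c \right)} = - \frac{c}{8}$ ($m{\left(s,c \right)} = c \left(- \frac{1}{8}\right) = - \frac{c}{8}$)
$-272687 + T{\left(m{\left(H{\left(4 \right)},17 \right)},209 \right)} = -272687 - 647 = -273334$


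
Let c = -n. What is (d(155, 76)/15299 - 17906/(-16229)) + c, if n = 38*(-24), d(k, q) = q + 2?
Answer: 226713383308/248287471 ≈ 913.11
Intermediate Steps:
d(k, q) = 2 + q
n = -912
c = 912 (c = -1*(-912) = 912)
(d(155, 76)/15299 - 17906/(-16229)) + c = ((2 + 76)/15299 - 17906/(-16229)) + 912 = (78*(1/15299) - 17906*(-1/16229)) + 912 = (78/15299 + 17906/16229) + 912 = 275209756/248287471 + 912 = 226713383308/248287471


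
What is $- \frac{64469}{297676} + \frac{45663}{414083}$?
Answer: $- \frac{13102737739}{123262571108} \approx -0.1063$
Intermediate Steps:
$- \frac{64469}{297676} + \frac{45663}{414083} = - \frac{13102737739}{123262571108}$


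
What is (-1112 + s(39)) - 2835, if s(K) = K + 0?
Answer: -3908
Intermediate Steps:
s(K) = K
(-1112 + s(39)) - 2835 = (-1112 + 39) - 2835 = -1073 - 2835 = -3908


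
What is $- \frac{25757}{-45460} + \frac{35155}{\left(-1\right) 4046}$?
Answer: $- \frac{746966739}{91965580} \approx -8.1222$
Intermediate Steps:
$- \frac{25757}{-45460} + \frac{35155}{\left(-1\right) 4046} = \left(-25757\right) \left(- \frac{1}{45460}\right) + \frac{35155}{-4046} = \frac{25757}{45460} + 35155 \left(- \frac{1}{4046}\right) = \frac{25757}{45460} - \frac{35155}{4046} = - \frac{746966739}{91965580}$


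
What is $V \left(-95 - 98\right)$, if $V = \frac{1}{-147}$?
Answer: $\frac{193}{147} \approx 1.3129$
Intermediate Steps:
$V = - \frac{1}{147} \approx -0.0068027$
$V \left(-95 - 98\right) = - \frac{-95 - 98}{147} = \left(- \frac{1}{147}\right) \left(-193\right) = \frac{193}{147}$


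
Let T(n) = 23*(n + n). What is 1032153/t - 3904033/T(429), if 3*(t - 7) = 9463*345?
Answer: -192191055137/976162044 ≈ -196.88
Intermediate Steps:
T(n) = 46*n (T(n) = 23*(2*n) = 46*n)
t = 1088252 (t = 7 + (9463*345)/3 = 7 + (⅓)*3264735 = 7 + 1088245 = 1088252)
1032153/t - 3904033/T(429) = 1032153/1088252 - 3904033/(46*429) = 1032153*(1/1088252) - 3904033/19734 = 1032153/1088252 - 3904033*1/19734 = 1032153/1088252 - 3904033/19734 = -192191055137/976162044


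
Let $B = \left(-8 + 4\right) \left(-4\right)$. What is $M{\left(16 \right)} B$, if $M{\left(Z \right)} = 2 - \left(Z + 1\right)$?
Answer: $-240$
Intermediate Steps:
$B = 16$ ($B = \left(-4\right) \left(-4\right) = 16$)
$M{\left(Z \right)} = 1 - Z$ ($M{\left(Z \right)} = 2 - \left(1 + Z\right) = 1 - Z$)
$M{\left(16 \right)} B = \left(1 - 16\right) 16 = \left(-15\right) 16 = -240$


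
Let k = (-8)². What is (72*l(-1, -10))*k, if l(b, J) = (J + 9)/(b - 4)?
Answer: 4608/5 ≈ 921.60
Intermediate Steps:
l(b, J) = (9 + J)/(-4 + b)
k = 64
(72*l(-1, -10))*k = (72*((9 - 10)/(-4 - 1)))*64 = (72*(-1/(-5)))*64 = (72*(-⅕*(-1)))*64 = (72*(⅕))*64 = (72/5)*64 = 4608/5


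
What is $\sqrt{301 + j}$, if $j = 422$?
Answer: $\sqrt{723} \approx 26.889$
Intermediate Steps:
$\sqrt{301 + j} = \sqrt{301 + 422} = \sqrt{723}$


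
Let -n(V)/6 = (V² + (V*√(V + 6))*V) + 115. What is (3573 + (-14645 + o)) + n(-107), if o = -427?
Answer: -80883 - 68694*I*√101 ≈ -80883.0 - 6.9037e+5*I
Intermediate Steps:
n(V) = -690 - 6*V² - 6*V²*√(6 + V) (n(V) = -6*((V² + (V*√(V + 6))*V) + 115) = -6*((V² + (V*√(6 + V))*V) + 115) = -6*((V² + V²*√(6 + V)) + 115) = -6*(115 + V² + V²*√(6 + V)) = -690 - 6*V² - 6*V²*√(6 + V))
(3573 + (-14645 + o)) + n(-107) = (3573 + (-14645 - 427)) + (-690 - 6*(-107)² - 6*(-107)²*√(6 - 107)) = (3573 - 15072) + (-690 - 6*11449 - 6*11449*√(-101)) = -11499 + (-690 - 68694 - 6*11449*I*√101) = -11499 + (-690 - 68694 - 68694*I*√101) = -11499 + (-69384 - 68694*I*√101) = -80883 - 68694*I*√101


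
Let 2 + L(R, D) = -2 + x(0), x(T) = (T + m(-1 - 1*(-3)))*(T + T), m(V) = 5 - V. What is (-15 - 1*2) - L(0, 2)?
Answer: -13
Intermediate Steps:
x(T) = 2*T*(3 + T) (x(T) = (T + (5 - (-1 - 1*(-3))))*(T + T) = (T + (5 - (-1 + 3)))*(2*T) = (T + (5 - 1*2))*(2*T) = (T + (5 - 2))*(2*T) = (T + 3)*(2*T) = (3 + T)*(2*T) = 2*T*(3 + T))
L(R, D) = -4 (L(R, D) = -2 + (-2 + 2*0*(3 + 0)) = -2 + (-2 + 2*0*3) = -2 + (-2 + 0) = -2 - 2 = -4)
(-15 - 1*2) - L(0, 2) = (-15 - 1*2) - 1*(-4) = (-15 - 2) + 4 = -17 + 4 = -13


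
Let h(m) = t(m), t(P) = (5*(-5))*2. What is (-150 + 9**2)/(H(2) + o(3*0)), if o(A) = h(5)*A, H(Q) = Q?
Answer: -69/2 ≈ -34.500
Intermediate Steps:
t(P) = -50 (t(P) = -25*2 = -50)
h(m) = -50
o(A) = -50*A
(-150 + 9**2)/(H(2) + o(3*0)) = (-150 + 9**2)/(2 - 150*0) = (-150 + 81)/(2 - 50*0) = -69/(2 + 0) = -69/2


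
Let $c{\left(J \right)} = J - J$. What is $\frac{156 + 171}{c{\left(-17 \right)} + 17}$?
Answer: $\frac{327}{17} \approx 19.235$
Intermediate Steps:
$c{\left(J \right)} = 0$
$\frac{156 + 171}{c{\left(-17 \right)} + 17} = \frac{156 + 171}{0 + 17} = \frac{327}{17}$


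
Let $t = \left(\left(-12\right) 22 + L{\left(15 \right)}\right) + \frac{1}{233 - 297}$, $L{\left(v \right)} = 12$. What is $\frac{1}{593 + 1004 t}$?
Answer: $- \frac{16}{4038891} \approx -3.9615 \cdot 10^{-6}$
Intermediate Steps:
$t = - \frac{16129}{64}$ ($t = \left(\left(-12\right) 22 + 12\right) + \frac{1}{233 - 297} = \left(-264 + 12\right) + \frac{1}{-64} = -252 - \frac{1}{64} = - \frac{16129}{64} \approx -252.02$)
$\frac{1}{593 + 1004 t} = \frac{1}{593 + 1004 \left(- \frac{16129}{64}\right)} = \frac{1}{593 - \frac{4048379}{16}} = \frac{1}{- \frac{4038891}{16}} = - \frac{16}{4038891}$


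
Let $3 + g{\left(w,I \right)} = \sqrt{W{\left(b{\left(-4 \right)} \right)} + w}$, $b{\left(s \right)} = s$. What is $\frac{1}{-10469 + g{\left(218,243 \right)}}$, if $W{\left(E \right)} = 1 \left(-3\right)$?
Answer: $- \frac{10472}{109662569} - \frac{\sqrt{215}}{109662569} \approx -9.5627 \cdot 10^{-5}$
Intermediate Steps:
$W{\left(E \right)} = -3$
$g{\left(w,I \right)} = -3 + \sqrt{-3 + w}$
$\frac{1}{-10469 + g{\left(218,243 \right)}} = \frac{1}{-10469 - \left(3 - \sqrt{-3 + 218}\right)} = \frac{1}{-10469 - \left(3 - \sqrt{215}\right)} = \frac{1}{-10472 + \sqrt{215}}$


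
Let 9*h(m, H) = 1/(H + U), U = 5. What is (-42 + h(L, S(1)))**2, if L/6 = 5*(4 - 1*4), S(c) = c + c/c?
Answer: 6996025/3969 ≈ 1762.7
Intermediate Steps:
S(c) = 1 + c (S(c) = c + 1 = 1 + c)
L = 0 (L = 6*(5*(4 - 1*4)) = 6*(5*(4 - 4)) = 6*(5*0) = 6*0 = 0)
h(m, H) = 1/(9*(5 + H)) (h(m, H) = 1/(9*(H + 5)) = 1/(9*(5 + H)))
(-42 + h(L, S(1)))**2 = (-42 + 1/(9*(5 + (1 + 1))))**2 = (-42 + 1/(9*(5 + 2)))**2 = (-42 + (1/9)/7)**2 = (-42 + (1/9)*(1/7))**2 = (-42 + 1/63)**2 = (-2645/63)**2 = 6996025/3969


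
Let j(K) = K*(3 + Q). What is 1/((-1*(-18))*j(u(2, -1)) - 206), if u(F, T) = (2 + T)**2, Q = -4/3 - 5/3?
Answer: -1/206 ≈ -0.0048544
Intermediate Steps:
Q = -3 (Q = -4*1/3 - 5*1/3 = -4/3 - 5/3 = -3)
j(K) = 0 (j(K) = K*(3 - 3) = K*0 = 0)
1/((-1*(-18))*j(u(2, -1)) - 206) = 1/(-1*(-18)*0 - 206) = 1/(18*0 - 206) = 1/(0 - 206) = 1/(-206) = -1/206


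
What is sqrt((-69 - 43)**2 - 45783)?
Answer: I*sqrt(33239) ≈ 182.32*I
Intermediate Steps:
sqrt((-69 - 43)**2 - 45783) = sqrt((-112)**2 - 45783) = sqrt(12544 - 45783) = sqrt(-33239) = I*sqrt(33239)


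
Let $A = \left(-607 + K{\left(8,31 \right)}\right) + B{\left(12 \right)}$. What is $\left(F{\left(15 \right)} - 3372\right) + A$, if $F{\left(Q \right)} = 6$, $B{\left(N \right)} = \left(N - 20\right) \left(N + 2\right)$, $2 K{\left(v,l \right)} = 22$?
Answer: $-4074$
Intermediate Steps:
$K{\left(v,l \right)} = 11$ ($K{\left(v,l \right)} = \frac{1}{2} \cdot 22 = 11$)
$B{\left(N \right)} = \left(-20 + N\right) \left(2 + N\right)$
$A = -708$ ($A = \left(-607 + 11\right) - \left(256 - 144\right) = -596 - 112 = -708$)
$\left(F{\left(15 \right)} - 3372\right) + A = \left(6 - 3372\right) - 708 = -3366 - 708 = -4074$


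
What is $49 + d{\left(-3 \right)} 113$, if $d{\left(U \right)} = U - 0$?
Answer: $-290$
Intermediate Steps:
$d{\left(U \right)} = U$ ($d{\left(U \right)} = U + 0 = U$)
$49 + d{\left(-3 \right)} 113 = 49 - 339 = -290$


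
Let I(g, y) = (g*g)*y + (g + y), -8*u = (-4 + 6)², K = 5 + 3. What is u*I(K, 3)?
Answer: -203/2 ≈ -101.50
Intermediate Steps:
K = 8
u = -½ (u = -(-4 + 6)²/8 = -⅛*2² = -⅛*4 = -½ ≈ -0.50000)
I(g, y) = g + y + y*g² (I(g, y) = g²*y + (g + y) = y*g² + (g + y) = g + y + y*g²)
u*I(K, 3) = -(8 + 3 + 3*8²)/2 = -(8 + 3 + 3*64)/2 = -(8 + 3 + 192)/2 = -½*203 = -203/2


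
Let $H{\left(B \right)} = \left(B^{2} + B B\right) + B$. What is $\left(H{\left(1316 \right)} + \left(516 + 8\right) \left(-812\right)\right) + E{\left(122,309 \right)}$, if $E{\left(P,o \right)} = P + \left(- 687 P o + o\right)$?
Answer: $-22858555$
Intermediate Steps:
$H{\left(B \right)} = B + 2 B^{2}$ ($H{\left(B \right)} = \left(B^{2} + B^{2}\right) + B = 2 B^{2} + B = B + 2 B^{2}$)
$E{\left(P,o \right)} = P + o - 687 P o$ ($E{\left(P,o \right)} = P - \left(- o + 687 P o\right) = P + o - 687 P o$)
$\left(H{\left(1316 \right)} + \left(516 + 8\right) \left(-812\right)\right) + E{\left(122,309 \right)} = \left(1316 \left(1 + 2 \cdot 1316\right) + \left(516 + 8\right) \left(-812\right)\right) + \left(122 + 309 - 83814 \cdot 309\right) = \left(1316 \left(1 + 2632\right) + 524 \left(-812\right)\right) + \left(122 + 309 - 25898526\right) = \left(1316 \cdot 2633 - 425488\right) - 25898095 = \left(3465028 - 425488\right) - 25898095 = 3039540 - 25898095 = -22858555$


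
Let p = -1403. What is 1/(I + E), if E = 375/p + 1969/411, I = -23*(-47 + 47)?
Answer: 576633/2608382 ≈ 0.22107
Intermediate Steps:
I = 0 (I = -23*0 = 0)
E = 2608382/576633 (E = 375/(-1403) + 1969/411 = 375*(-1/1403) + 1969*(1/411) = -375/1403 + 1969/411 = 2608382/576633 ≈ 4.5235)
1/(I + E) = 1/(0 + 2608382/576633) = 1/(2608382/576633) = 576633/2608382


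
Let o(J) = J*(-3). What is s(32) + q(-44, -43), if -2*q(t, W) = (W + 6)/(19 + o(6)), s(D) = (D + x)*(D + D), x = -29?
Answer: 421/2 ≈ 210.50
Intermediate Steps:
o(J) = -3*J
s(D) = 2*D*(-29 + D) (s(D) = (D - 29)*(D + D) = (-29 + D)*(2*D) = 2*D*(-29 + D))
q(t, W) = -3 - W/2 (q(t, W) = -(W + 6)/(2*(19 - 3*6)) = -(6 + W)/(2*(19 - 18)) = -(6 + W)/(2*1) = -(6 + W)/2 = -3 - W/2)
s(32) + q(-44, -43) = 2*32*(-29 + 32) + (-3 - ½*(-43)) = 2*32*3 + (-3 + 43/2) = 192 + 37/2 = 421/2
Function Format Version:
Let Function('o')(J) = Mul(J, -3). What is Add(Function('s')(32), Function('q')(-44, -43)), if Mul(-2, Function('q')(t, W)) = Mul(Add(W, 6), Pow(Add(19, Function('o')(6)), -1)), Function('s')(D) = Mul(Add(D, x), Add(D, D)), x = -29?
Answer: Rational(421, 2) ≈ 210.50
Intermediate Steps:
Function('o')(J) = Mul(-3, J)
Function('s')(D) = Mul(2, D, Add(-29, D)) (Function('s')(D) = Mul(Add(D, -29), Add(D, D)) = Mul(Add(-29, D), Mul(2, D)) = Mul(2, D, Add(-29, D)))
Function('q')(t, W) = Add(-3, Mul(Rational(-1, 2), W)) (Function('q')(t, W) = Mul(Rational(-1, 2), Mul(Add(W, 6), Pow(Add(19, Mul(-3, 6)), -1))) = Mul(Rational(-1, 2), Mul(Add(6, W), Pow(Add(19, -18), -1))) = Mul(Rational(-1, 2), Mul(Add(6, W), Pow(1, -1))) = Mul(Rational(-1, 2), Mul(Add(6, W), 1)) = Mul(Rational(-1, 2), Add(6, W)) = Add(-3, Mul(Rational(-1, 2), W)))
Add(Function('s')(32), Function('q')(-44, -43)) = Add(Mul(2, 32, Add(-29, 32)), Add(-3, Mul(Rational(-1, 2), -43))) = Add(Mul(2, 32, 3), Add(-3, Rational(43, 2))) = Add(192, Rational(37, 2)) = Rational(421, 2)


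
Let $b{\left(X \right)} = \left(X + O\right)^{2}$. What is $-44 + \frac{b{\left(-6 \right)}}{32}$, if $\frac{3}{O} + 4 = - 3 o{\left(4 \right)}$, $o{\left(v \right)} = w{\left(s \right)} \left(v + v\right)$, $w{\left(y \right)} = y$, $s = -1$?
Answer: $- \frac{549511}{12800} \approx -42.931$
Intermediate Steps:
$o{\left(v \right)} = - 2 v$ ($o{\left(v \right)} = - (v + v) = - 2 v$)
$O = \frac{3}{20}$ ($O = \frac{3}{-4 - 3 \left(\left(-2\right) 4\right)} = \frac{3}{-4 - -24} = \frac{3}{-4 + 24} = \frac{3}{20} \approx 0.15$)
$b{\left(X \right)} = \left(\frac{3}{20} + X\right)^{2}$ ($b{\left(X \right)} = \left(X + \frac{3}{20}\right)^{2} = \left(\frac{3}{20} + X\right)^{2}$)
$-44 + \frac{b{\left(-6 \right)}}{32} = -44 + \frac{\frac{1}{400} \left(3 + 20 \left(-6\right)\right)^{2}}{32} = -44 + \frac{\frac{1}{400} \left(3 - 120\right)^{2}}{32} = -44 + \frac{\frac{1}{400} \left(-117\right)^{2}}{32} = -44 + \frac{\frac{1}{400} \cdot 13689}{32} = -44 + \frac{1}{32} \cdot \frac{13689}{400} = -44 + \frac{13689}{12800} = - \frac{549511}{12800}$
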